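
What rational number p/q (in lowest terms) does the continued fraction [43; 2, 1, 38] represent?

a_0 = 43: 43/1
a_1 = 2: 87/2
a_2 = 1: 130/3
a_3 = 38: 5027/116

5027/116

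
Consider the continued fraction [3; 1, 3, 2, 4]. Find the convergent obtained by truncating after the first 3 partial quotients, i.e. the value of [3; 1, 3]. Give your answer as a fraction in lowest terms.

Start with 3.
1 + 1/(3/1) = 1 + 1/3 = 4/3
3 + 1/(4/3) = 3 + 3/4 = 15/4

15/4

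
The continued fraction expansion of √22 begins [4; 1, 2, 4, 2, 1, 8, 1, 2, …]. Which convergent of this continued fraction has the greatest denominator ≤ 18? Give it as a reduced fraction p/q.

List convergents until the denominator exceeds the bound:
a_0 = 4: 4/1  (≤ bound)
a_1 = 1: 5/1  (≤ bound)
a_2 = 2: 14/3  (≤ bound)
a_3 = 4: 61/13  (≤ bound)
a_4 = 2: 136/29  (> 18, stop)

61/13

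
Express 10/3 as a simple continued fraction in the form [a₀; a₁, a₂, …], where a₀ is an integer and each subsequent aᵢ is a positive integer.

[3; 3]

Repeatedly divide and take the remainder:
10 = 3·3 + 1, so a_0 = 3
3 = 3·1 + 0, so a_1 = 3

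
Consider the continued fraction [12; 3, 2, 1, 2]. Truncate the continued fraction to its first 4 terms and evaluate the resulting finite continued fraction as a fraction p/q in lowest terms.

Compute successive convergents:
a_0 = 12: 12/1
a_1 = 3: 37/3
a_2 = 2: 86/7
a_3 = 1: 123/10

123/10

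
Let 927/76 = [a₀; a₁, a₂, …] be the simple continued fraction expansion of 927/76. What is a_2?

927 = 12·76 + 15, so a_0 = 12
76 = 5·15 + 1, so a_1 = 5
15 = 15·1 + 0, so a_2 = 15

15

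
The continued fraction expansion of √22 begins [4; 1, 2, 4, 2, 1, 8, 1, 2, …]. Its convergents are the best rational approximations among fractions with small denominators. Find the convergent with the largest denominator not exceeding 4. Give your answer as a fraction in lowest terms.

14/3

List convergents until the denominator exceeds the bound:
a_0 = 4: 4/1  (≤ bound)
a_1 = 1: 5/1  (≤ bound)
a_2 = 2: 14/3  (≤ bound)
a_3 = 4: 61/13  (> 4, stop)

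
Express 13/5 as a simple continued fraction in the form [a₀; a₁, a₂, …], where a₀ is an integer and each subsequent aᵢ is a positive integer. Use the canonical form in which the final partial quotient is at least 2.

[2; 1, 1, 2]

⌊13/5⌋ = 2, remainder 3
⌊5/3⌋ = 1, remainder 2
⌊3/2⌋ = 1, remainder 1
⌊2/1⌋ = 2, remainder 0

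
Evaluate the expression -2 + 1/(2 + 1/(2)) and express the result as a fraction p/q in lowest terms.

-8/5

Start with 2.
2 + 1/(2/1) = 2 + 1/2 = 5/2
-2 + 1/(5/2) = -2 + 2/5 = -8/5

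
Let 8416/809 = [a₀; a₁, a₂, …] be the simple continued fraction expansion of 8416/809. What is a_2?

Repeatedly divide and take the remainder:
⌊8416/809⌋ = 10, remainder 326
⌊809/326⌋ = 2, remainder 157
⌊326/157⌋ = 2, remainder 12

2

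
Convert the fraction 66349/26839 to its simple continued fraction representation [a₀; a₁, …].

[2; 2, 8, 2, 6, 2, 53]

66349 ÷ 26839 → quotient 2, remainder 12671
26839 ÷ 12671 → quotient 2, remainder 1497
12671 ÷ 1497 → quotient 8, remainder 695
1497 ÷ 695 → quotient 2, remainder 107
695 ÷ 107 → quotient 6, remainder 53
107 ÷ 53 → quotient 2, remainder 1
53 ÷ 1 → quotient 53, remainder 0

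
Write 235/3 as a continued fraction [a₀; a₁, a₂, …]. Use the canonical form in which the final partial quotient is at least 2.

Apply division with remainder until the remainder is 0:
235 = 78·3 + 1, so a_0 = 78
3 = 3·1 + 0, so a_1 = 3

[78; 3]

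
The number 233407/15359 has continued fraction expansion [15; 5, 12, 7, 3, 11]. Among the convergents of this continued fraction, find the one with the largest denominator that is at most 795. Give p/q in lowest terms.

List convergents until the denominator exceeds the bound:
a_0 = 15: 15/1  (≤ bound)
a_1 = 5: 76/5  (≤ bound)
a_2 = 12: 927/61  (≤ bound)
a_3 = 7: 6565/432  (≤ bound)
a_4 = 3: 20622/1357  (> 795, stop)

6565/432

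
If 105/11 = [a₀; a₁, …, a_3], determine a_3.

5

⌊105/11⌋ = 9, remainder 6
⌊11/6⌋ = 1, remainder 5
⌊6/5⌋ = 1, remainder 1
⌊5/1⌋ = 5, remainder 0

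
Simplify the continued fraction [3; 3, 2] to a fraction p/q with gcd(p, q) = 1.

Compute successive convergents:
a_0 = 3: 3/1
a_1 = 3: 10/3
a_2 = 2: 23/7

23/7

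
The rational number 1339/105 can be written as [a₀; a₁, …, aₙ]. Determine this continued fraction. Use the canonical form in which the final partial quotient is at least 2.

1339 = 12·105 + 79, so a_0 = 12
105 = 1·79 + 26, so a_1 = 1
79 = 3·26 + 1, so a_2 = 3
26 = 26·1 + 0, so a_3 = 26

[12; 1, 3, 26]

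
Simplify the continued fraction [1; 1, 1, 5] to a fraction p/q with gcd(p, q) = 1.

17/11

Start with 5.
1 + 1/(5/1) = 1 + 1/5 = 6/5
1 + 1/(6/5) = 1 + 5/6 = 11/6
1 + 1/(11/6) = 1 + 6/11 = 17/11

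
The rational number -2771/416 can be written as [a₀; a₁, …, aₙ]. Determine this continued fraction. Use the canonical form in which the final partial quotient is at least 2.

[-7; 2, 1, 19, 7]

⌊-2771/416⌋ = -7, remainder 141
⌊416/141⌋ = 2, remainder 134
⌊141/134⌋ = 1, remainder 7
⌊134/7⌋ = 19, remainder 1
⌊7/1⌋ = 7, remainder 0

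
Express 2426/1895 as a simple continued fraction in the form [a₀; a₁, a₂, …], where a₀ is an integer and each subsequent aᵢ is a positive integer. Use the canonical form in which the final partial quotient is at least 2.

[1; 3, 1, 1, 3, 7, 3, 3]

⌊2426/1895⌋ = 1, remainder 531
⌊1895/531⌋ = 3, remainder 302
⌊531/302⌋ = 1, remainder 229
⌊302/229⌋ = 1, remainder 73
⌊229/73⌋ = 3, remainder 10
⌊73/10⌋ = 7, remainder 3
⌊10/3⌋ = 3, remainder 1
⌊3/1⌋ = 3, remainder 0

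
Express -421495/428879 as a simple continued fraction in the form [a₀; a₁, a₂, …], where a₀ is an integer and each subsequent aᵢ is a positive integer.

-421495 = -1·428879 + 7384, so a_0 = -1
428879 = 58·7384 + 607, so a_1 = 58
7384 = 12·607 + 100, so a_2 = 12
607 = 6·100 + 7, so a_3 = 6
100 = 14·7 + 2, so a_4 = 14
7 = 3·2 + 1, so a_5 = 3
2 = 2·1 + 0, so a_6 = 2

[-1; 58, 12, 6, 14, 3, 2]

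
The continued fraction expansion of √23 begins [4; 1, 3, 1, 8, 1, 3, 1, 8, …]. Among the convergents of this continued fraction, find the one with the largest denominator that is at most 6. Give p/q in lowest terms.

24/5

a_0 = 4: 4/1  (≤ bound)
a_1 = 1: 5/1  (≤ bound)
a_2 = 3: 19/4  (≤ bound)
a_3 = 1: 24/5  (≤ bound)
a_4 = 8: 211/44  (> 6, stop)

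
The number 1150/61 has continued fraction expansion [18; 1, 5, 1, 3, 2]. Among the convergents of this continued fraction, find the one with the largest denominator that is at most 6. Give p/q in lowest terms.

113/6

a_0 = 18: 18/1  (≤ bound)
a_1 = 1: 19/1  (≤ bound)
a_2 = 5: 113/6  (≤ bound)
a_3 = 1: 132/7  (> 6, stop)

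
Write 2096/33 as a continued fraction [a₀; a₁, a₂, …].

[63; 1, 1, 16]

2096 = 63·33 + 17, so a_0 = 63
33 = 1·17 + 16, so a_1 = 1
17 = 1·16 + 1, so a_2 = 1
16 = 16·1 + 0, so a_3 = 16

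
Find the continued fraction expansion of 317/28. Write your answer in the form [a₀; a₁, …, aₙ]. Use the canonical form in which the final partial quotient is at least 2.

317 = 11·28 + 9, so a_0 = 11
28 = 3·9 + 1, so a_1 = 3
9 = 9·1 + 0, so a_2 = 9

[11; 3, 9]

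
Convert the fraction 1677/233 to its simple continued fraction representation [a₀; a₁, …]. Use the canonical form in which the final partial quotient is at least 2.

⌊1677/233⌋ = 7, remainder 46
⌊233/46⌋ = 5, remainder 3
⌊46/3⌋ = 15, remainder 1
⌊3/1⌋ = 3, remainder 0

[7; 5, 15, 3]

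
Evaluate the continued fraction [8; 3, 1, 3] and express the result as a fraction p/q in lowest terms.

124/15

a_0 = 8: 8/1
a_1 = 3: 25/3
a_2 = 1: 33/4
a_3 = 3: 124/15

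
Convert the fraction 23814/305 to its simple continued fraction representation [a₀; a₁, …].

Repeatedly divide and take the remainder:
23814 = 78·305 + 24, so a_0 = 78
305 = 12·24 + 17, so a_1 = 12
24 = 1·17 + 7, so a_2 = 1
17 = 2·7 + 3, so a_3 = 2
7 = 2·3 + 1, so a_4 = 2
3 = 3·1 + 0, so a_5 = 3

[78; 12, 1, 2, 2, 3]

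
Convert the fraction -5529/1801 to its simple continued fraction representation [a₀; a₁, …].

⌊-5529/1801⌋ = -4, remainder 1675
⌊1801/1675⌋ = 1, remainder 126
⌊1675/126⌋ = 13, remainder 37
⌊126/37⌋ = 3, remainder 15
⌊37/15⌋ = 2, remainder 7
⌊15/7⌋ = 2, remainder 1
⌊7/1⌋ = 7, remainder 0

[-4; 1, 13, 3, 2, 2, 7]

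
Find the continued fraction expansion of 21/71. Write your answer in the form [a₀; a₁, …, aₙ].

[0; 3, 2, 1, 1, 1, 2]

21 = 0·71 + 21, so a_0 = 0
71 = 3·21 + 8, so a_1 = 3
21 = 2·8 + 5, so a_2 = 2
8 = 1·5 + 3, so a_3 = 1
5 = 1·3 + 2, so a_4 = 1
3 = 1·2 + 1, so a_5 = 1
2 = 2·1 + 0, so a_6 = 2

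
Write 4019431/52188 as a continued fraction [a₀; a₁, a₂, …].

Apply division with remainder until the remainder is 0:
4019431 = 77·52188 + 955, so a_0 = 77
52188 = 54·955 + 618, so a_1 = 54
955 = 1·618 + 337, so a_2 = 1
618 = 1·337 + 281, so a_3 = 1
337 = 1·281 + 56, so a_4 = 1
281 = 5·56 + 1, so a_5 = 5
56 = 56·1 + 0, so a_6 = 56

[77; 54, 1, 1, 1, 5, 56]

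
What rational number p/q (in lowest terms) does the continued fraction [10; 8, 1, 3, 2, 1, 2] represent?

a_0 = 10: 10/1
a_1 = 8: 81/8
a_2 = 1: 91/9
a_3 = 3: 354/35
a_4 = 2: 799/79
a_5 = 1: 1153/114
a_6 = 2: 3105/307

3105/307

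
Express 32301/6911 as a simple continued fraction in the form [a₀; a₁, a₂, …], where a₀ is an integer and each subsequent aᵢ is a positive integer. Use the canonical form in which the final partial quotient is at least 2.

32301 ÷ 6911 → quotient 4, remainder 4657
6911 ÷ 4657 → quotient 1, remainder 2254
4657 ÷ 2254 → quotient 2, remainder 149
2254 ÷ 149 → quotient 15, remainder 19
149 ÷ 19 → quotient 7, remainder 16
19 ÷ 16 → quotient 1, remainder 3
16 ÷ 3 → quotient 5, remainder 1
3 ÷ 1 → quotient 3, remainder 0

[4; 1, 2, 15, 7, 1, 5, 3]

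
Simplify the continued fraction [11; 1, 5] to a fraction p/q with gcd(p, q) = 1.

Compute successive convergents:
a_0 = 11: 11/1
a_1 = 1: 12/1
a_2 = 5: 71/6

71/6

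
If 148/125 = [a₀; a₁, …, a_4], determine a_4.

3

Apply division with remainder until the remainder is 0:
148 ÷ 125 → quotient 1, remainder 23
125 ÷ 23 → quotient 5, remainder 10
23 ÷ 10 → quotient 2, remainder 3
10 ÷ 3 → quotient 3, remainder 1
3 ÷ 1 → quotient 3, remainder 0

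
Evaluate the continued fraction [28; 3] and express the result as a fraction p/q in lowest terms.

a_0 = 28: 28/1
a_1 = 3: 85/3

85/3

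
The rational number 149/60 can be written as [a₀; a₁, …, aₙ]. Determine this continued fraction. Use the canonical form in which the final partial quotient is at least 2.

⌊149/60⌋ = 2, remainder 29
⌊60/29⌋ = 2, remainder 2
⌊29/2⌋ = 14, remainder 1
⌊2/1⌋ = 2, remainder 0

[2; 2, 14, 2]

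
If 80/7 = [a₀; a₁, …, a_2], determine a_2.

3

Run the Euclidean algorithm, recording each quotient:
⌊80/7⌋ = 11, remainder 3
⌊7/3⌋ = 2, remainder 1
⌊3/1⌋ = 3, remainder 0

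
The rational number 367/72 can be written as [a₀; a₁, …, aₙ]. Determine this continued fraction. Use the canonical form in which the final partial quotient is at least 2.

⌊367/72⌋ = 5, remainder 7
⌊72/7⌋ = 10, remainder 2
⌊7/2⌋ = 3, remainder 1
⌊2/1⌋ = 2, remainder 0

[5; 10, 3, 2]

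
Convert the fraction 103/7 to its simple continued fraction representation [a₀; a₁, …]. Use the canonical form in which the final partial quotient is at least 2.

[14; 1, 2, 2]

Apply division with remainder until the remainder is 0:
⌊103/7⌋ = 14, remainder 5
⌊7/5⌋ = 1, remainder 2
⌊5/2⌋ = 2, remainder 1
⌊2/1⌋ = 2, remainder 0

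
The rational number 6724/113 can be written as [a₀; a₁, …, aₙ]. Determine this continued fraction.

6724 ÷ 113 → quotient 59, remainder 57
113 ÷ 57 → quotient 1, remainder 56
57 ÷ 56 → quotient 1, remainder 1
56 ÷ 1 → quotient 56, remainder 0

[59; 1, 1, 56]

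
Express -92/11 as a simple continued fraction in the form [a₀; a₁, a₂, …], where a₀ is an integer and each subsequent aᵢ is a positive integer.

Run the Euclidean algorithm, recording each quotient:
-92 = -9·11 + 7, so a_0 = -9
11 = 1·7 + 4, so a_1 = 1
7 = 1·4 + 3, so a_2 = 1
4 = 1·3 + 1, so a_3 = 1
3 = 3·1 + 0, so a_4 = 3

[-9; 1, 1, 1, 3]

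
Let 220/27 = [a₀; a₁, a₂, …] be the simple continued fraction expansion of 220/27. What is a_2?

1

Repeatedly divide and take the remainder:
220 = 8·27 + 4, so a_0 = 8
27 = 6·4 + 3, so a_1 = 6
4 = 1·3 + 1, so a_2 = 1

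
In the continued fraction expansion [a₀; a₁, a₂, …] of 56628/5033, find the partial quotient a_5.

56628 = 11·5033 + 1265, so a_0 = 11
5033 = 3·1265 + 1238, so a_1 = 3
1265 = 1·1238 + 27, so a_2 = 1
1238 = 45·27 + 23, so a_3 = 45
27 = 1·23 + 4, so a_4 = 1
23 = 5·4 + 3, so a_5 = 5

5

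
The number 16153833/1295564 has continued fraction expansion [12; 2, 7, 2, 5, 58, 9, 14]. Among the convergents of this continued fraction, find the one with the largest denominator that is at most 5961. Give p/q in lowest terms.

List convergents until the denominator exceeds the bound:
a_0 = 12: 12/1  (≤ bound)
a_1 = 2: 25/2  (≤ bound)
a_2 = 7: 187/15  (≤ bound)
a_3 = 2: 399/32  (≤ bound)
a_4 = 5: 2182/175  (≤ bound)
a_5 = 58: 126955/10182  (> 5961, stop)

2182/175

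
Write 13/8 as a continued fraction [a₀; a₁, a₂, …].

[1; 1, 1, 1, 2]

13 = 1·8 + 5, so a_0 = 1
8 = 1·5 + 3, so a_1 = 1
5 = 1·3 + 2, so a_2 = 1
3 = 1·2 + 1, so a_3 = 1
2 = 2·1 + 0, so a_4 = 2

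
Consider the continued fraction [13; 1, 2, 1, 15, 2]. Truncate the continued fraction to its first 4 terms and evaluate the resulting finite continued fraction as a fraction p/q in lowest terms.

55/4

a_0 = 13: 13/1
a_1 = 1: 14/1
a_2 = 2: 41/3
a_3 = 1: 55/4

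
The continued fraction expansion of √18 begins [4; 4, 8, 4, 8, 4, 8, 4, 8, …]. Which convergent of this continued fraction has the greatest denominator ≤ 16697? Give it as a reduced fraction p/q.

List convergents until the denominator exceeds the bound:
a_0 = 4: 4/1  (≤ bound)
a_1 = 4: 17/4  (≤ bound)
a_2 = 8: 140/33  (≤ bound)
a_3 = 4: 577/136  (≤ bound)
a_4 = 8: 4756/1121  (≤ bound)
a_5 = 4: 19601/4620  (≤ bound)
a_6 = 8: 161564/38081  (> 16697, stop)

19601/4620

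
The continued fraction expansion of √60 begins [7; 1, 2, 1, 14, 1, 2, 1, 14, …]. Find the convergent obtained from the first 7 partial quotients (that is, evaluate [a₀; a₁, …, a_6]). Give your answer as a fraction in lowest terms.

1433/185

a_0 = 7: 7/1
a_1 = 1: 8/1
a_2 = 2: 23/3
a_3 = 1: 31/4
a_4 = 14: 457/59
a_5 = 1: 488/63
a_6 = 2: 1433/185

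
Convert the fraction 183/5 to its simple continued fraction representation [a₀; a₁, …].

Run the Euclidean algorithm, recording each quotient:
183 = 36·5 + 3, so a_0 = 36
5 = 1·3 + 2, so a_1 = 1
3 = 1·2 + 1, so a_2 = 1
2 = 2·1 + 0, so a_3 = 2

[36; 1, 1, 2]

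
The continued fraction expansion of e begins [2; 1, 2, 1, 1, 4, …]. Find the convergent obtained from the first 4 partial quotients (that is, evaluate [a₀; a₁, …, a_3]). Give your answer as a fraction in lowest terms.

11/4

a_0 = 2: 2/1
a_1 = 1: 3/1
a_2 = 2: 8/3
a_3 = 1: 11/4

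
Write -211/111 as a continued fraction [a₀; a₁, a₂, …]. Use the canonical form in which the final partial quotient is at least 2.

Apply division with remainder until the remainder is 0:
-211 ÷ 111 → quotient -2, remainder 11
111 ÷ 11 → quotient 10, remainder 1
11 ÷ 1 → quotient 11, remainder 0

[-2; 10, 11]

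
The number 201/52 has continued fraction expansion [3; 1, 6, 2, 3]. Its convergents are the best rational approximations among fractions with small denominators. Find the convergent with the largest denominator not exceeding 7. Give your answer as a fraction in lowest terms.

List convergents until the denominator exceeds the bound:
a_0 = 3: 3/1  (≤ bound)
a_1 = 1: 4/1  (≤ bound)
a_2 = 6: 27/7  (≤ bound)
a_3 = 2: 58/15  (> 7, stop)

27/7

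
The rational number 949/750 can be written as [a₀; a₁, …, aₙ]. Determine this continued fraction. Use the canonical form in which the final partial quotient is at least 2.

949 ÷ 750 → quotient 1, remainder 199
750 ÷ 199 → quotient 3, remainder 153
199 ÷ 153 → quotient 1, remainder 46
153 ÷ 46 → quotient 3, remainder 15
46 ÷ 15 → quotient 3, remainder 1
15 ÷ 1 → quotient 15, remainder 0

[1; 3, 1, 3, 3, 15]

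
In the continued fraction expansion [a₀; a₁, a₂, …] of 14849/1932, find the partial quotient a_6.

14849 = 7·1932 + 1325, so a_0 = 7
1932 = 1·1325 + 607, so a_1 = 1
1325 = 2·607 + 111, so a_2 = 2
607 = 5·111 + 52, so a_3 = 5
111 = 2·52 + 7, so a_4 = 2
52 = 7·7 + 3, so a_5 = 7
7 = 2·3 + 1, so a_6 = 2

2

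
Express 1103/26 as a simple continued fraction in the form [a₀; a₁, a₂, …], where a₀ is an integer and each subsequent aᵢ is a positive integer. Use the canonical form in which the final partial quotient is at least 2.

[42; 2, 2, 1, 3]

1103 = 42·26 + 11, so a_0 = 42
26 = 2·11 + 4, so a_1 = 2
11 = 2·4 + 3, so a_2 = 2
4 = 1·3 + 1, so a_3 = 1
3 = 3·1 + 0, so a_4 = 3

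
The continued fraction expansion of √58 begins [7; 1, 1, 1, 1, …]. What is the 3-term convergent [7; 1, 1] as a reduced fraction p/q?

Use the convergent recurrence hₖ = aₖ·hₖ₋₁ + hₖ₋₂ (and likewise for the denominators kₖ):
a_0 = 7: 7/1
a_1 = 1: 8/1
a_2 = 1: 15/2

15/2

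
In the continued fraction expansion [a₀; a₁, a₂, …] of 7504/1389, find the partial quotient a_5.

Repeatedly divide and take the remainder:
⌊7504/1389⌋ = 5, remainder 559
⌊1389/559⌋ = 2, remainder 271
⌊559/271⌋ = 2, remainder 17
⌊271/17⌋ = 15, remainder 16
⌊17/16⌋ = 1, remainder 1
⌊16/1⌋ = 16, remainder 0

16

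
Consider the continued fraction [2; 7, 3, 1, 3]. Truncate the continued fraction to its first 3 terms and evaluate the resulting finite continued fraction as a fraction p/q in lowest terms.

47/22

Start with 3.
7 + 1/(3/1) = 7 + 1/3 = 22/3
2 + 1/(22/3) = 2 + 3/22 = 47/22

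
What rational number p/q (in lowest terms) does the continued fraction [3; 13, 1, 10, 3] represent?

1453/473

Compute successive convergents:
a_0 = 3: 3/1
a_1 = 13: 40/13
a_2 = 1: 43/14
a_3 = 10: 470/153
a_4 = 3: 1453/473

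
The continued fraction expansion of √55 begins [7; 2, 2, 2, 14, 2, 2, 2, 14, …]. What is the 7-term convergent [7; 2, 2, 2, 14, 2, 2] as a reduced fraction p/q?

6593/889

Start with 2.
2 + 1/(2/1) = 2 + 1/2 = 5/2
14 + 1/(5/2) = 14 + 2/5 = 72/5
2 + 1/(72/5) = 2 + 5/72 = 149/72
2 + 1/(149/72) = 2 + 72/149 = 370/149
2 + 1/(370/149) = 2 + 149/370 = 889/370
7 + 1/(889/370) = 7 + 370/889 = 6593/889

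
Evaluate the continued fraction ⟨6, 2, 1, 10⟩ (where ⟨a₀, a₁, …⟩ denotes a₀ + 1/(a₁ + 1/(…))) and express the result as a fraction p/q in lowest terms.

203/32

Start with 10.
1 + 1/(10/1) = 1 + 1/10 = 11/10
2 + 1/(11/10) = 2 + 10/11 = 32/11
6 + 1/(32/11) = 6 + 11/32 = 203/32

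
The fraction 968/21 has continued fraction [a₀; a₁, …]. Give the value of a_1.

⌊968/21⌋ = 46, remainder 2
⌊21/2⌋ = 10, remainder 1

10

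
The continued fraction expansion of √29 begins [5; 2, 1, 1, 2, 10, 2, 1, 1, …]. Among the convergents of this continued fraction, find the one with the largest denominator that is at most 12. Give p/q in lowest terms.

27/5

List convergents until the denominator exceeds the bound:
a_0 = 5: 5/1  (≤ bound)
a_1 = 2: 11/2  (≤ bound)
a_2 = 1: 16/3  (≤ bound)
a_3 = 1: 27/5  (≤ bound)
a_4 = 2: 70/13  (> 12, stop)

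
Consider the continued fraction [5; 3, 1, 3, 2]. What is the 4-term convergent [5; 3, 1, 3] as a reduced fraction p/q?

79/15

Build up convergents one term at a time:
a_0 = 5: 5/1
a_1 = 3: 16/3
a_2 = 1: 21/4
a_3 = 3: 79/15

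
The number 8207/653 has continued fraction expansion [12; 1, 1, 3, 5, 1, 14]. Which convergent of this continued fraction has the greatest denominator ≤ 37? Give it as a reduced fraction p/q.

465/37

List convergents until the denominator exceeds the bound:
a_0 = 12: 12/1  (≤ bound)
a_1 = 1: 13/1  (≤ bound)
a_2 = 1: 25/2  (≤ bound)
a_3 = 3: 88/7  (≤ bound)
a_4 = 5: 465/37  (≤ bound)
a_5 = 1: 553/44  (> 37, stop)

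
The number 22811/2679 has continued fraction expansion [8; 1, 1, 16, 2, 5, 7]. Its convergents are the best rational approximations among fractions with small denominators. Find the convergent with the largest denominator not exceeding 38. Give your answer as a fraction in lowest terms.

281/33

a_0 = 8: 8/1  (≤ bound)
a_1 = 1: 9/1  (≤ bound)
a_2 = 1: 17/2  (≤ bound)
a_3 = 16: 281/33  (≤ bound)
a_4 = 2: 579/68  (> 38, stop)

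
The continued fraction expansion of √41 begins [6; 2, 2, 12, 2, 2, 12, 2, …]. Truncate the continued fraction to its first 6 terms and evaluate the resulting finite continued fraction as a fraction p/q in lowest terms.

2049/320

Start with 2.
2 + 1/(2/1) = 2 + 1/2 = 5/2
12 + 1/(5/2) = 12 + 2/5 = 62/5
2 + 1/(62/5) = 2 + 5/62 = 129/62
2 + 1/(129/62) = 2 + 62/129 = 320/129
6 + 1/(320/129) = 6 + 129/320 = 2049/320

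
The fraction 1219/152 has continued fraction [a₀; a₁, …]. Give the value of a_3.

2

1219 ÷ 152 → quotient 8, remainder 3
152 ÷ 3 → quotient 50, remainder 2
3 ÷ 2 → quotient 1, remainder 1
2 ÷ 1 → quotient 2, remainder 0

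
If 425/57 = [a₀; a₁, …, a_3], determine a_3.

5

425 ÷ 57 → quotient 7, remainder 26
57 ÷ 26 → quotient 2, remainder 5
26 ÷ 5 → quotient 5, remainder 1
5 ÷ 1 → quotient 5, remainder 0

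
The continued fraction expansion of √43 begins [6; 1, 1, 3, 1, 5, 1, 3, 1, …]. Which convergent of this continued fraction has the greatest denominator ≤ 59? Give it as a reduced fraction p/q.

a_0 = 6: 6/1  (≤ bound)
a_1 = 1: 7/1  (≤ bound)
a_2 = 1: 13/2  (≤ bound)
a_3 = 3: 46/7  (≤ bound)
a_4 = 1: 59/9  (≤ bound)
a_5 = 5: 341/52  (≤ bound)
a_6 = 1: 400/61  (> 59, stop)

341/52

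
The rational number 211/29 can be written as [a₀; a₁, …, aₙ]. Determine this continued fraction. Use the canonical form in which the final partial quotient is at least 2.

[7; 3, 1, 1, 1, 2]

Run the Euclidean algorithm, recording each quotient:
⌊211/29⌋ = 7, remainder 8
⌊29/8⌋ = 3, remainder 5
⌊8/5⌋ = 1, remainder 3
⌊5/3⌋ = 1, remainder 2
⌊3/2⌋ = 1, remainder 1
⌊2/1⌋ = 2, remainder 0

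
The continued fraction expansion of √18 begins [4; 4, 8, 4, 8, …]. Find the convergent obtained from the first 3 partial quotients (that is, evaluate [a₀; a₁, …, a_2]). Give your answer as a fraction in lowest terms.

Collapse the nested fraction from the inside out:
Start with 8.
4 + 1/(8/1) = 4 + 1/8 = 33/8
4 + 1/(33/8) = 4 + 8/33 = 140/33

140/33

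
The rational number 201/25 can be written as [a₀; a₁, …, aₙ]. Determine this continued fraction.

⌊201/25⌋ = 8, remainder 1
⌊25/1⌋ = 25, remainder 0

[8; 25]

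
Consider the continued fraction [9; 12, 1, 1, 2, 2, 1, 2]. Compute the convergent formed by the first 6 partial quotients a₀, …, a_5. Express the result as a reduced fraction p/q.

1371/151

Build up convergents one term at a time:
a_0 = 9: 9/1
a_1 = 12: 109/12
a_2 = 1: 118/13
a_3 = 1: 227/25
a_4 = 2: 572/63
a_5 = 2: 1371/151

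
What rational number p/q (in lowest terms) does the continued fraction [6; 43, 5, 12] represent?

15871/2635

Work from the innermost term outward:
Start with 12.
5 + 1/(12/1) = 5 + 1/12 = 61/12
43 + 1/(61/12) = 43 + 12/61 = 2635/61
6 + 1/(2635/61) = 6 + 61/2635 = 15871/2635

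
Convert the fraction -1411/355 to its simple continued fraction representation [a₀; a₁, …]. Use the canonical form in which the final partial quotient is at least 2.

[-4; 39, 2, 4]

-1411 ÷ 355 → quotient -4, remainder 9
355 ÷ 9 → quotient 39, remainder 4
9 ÷ 4 → quotient 2, remainder 1
4 ÷ 1 → quotient 4, remainder 0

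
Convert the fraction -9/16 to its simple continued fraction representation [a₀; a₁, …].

-9 ÷ 16 → quotient -1, remainder 7
16 ÷ 7 → quotient 2, remainder 2
7 ÷ 2 → quotient 3, remainder 1
2 ÷ 1 → quotient 2, remainder 0

[-1; 2, 3, 2]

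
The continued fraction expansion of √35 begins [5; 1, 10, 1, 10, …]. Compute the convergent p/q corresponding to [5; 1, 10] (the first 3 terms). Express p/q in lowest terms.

Compute successive convergents:
a_0 = 5: 5/1
a_1 = 1: 6/1
a_2 = 10: 65/11

65/11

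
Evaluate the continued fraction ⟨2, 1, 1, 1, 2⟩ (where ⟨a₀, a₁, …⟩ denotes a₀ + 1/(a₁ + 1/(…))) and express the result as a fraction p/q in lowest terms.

21/8

a_0 = 2: 2/1
a_1 = 1: 3/1
a_2 = 1: 5/2
a_3 = 1: 8/3
a_4 = 2: 21/8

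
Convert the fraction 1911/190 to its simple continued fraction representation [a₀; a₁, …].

[10; 17, 3, 1, 2]

1911 ÷ 190 → quotient 10, remainder 11
190 ÷ 11 → quotient 17, remainder 3
11 ÷ 3 → quotient 3, remainder 2
3 ÷ 2 → quotient 1, remainder 1
2 ÷ 1 → quotient 2, remainder 0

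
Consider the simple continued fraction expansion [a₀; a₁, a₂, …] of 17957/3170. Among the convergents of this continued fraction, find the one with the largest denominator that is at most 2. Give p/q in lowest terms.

11/2

List convergents until the denominator exceeds the bound:
a_0 = 5: 5/1  (≤ bound)
a_1 = 1: 6/1  (≤ bound)
a_2 = 1: 11/2  (≤ bound)
a_3 = 1: 17/3  (> 2, stop)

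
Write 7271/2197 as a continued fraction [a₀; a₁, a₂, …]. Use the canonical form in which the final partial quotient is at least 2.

7271 = 3·2197 + 680, so a_0 = 3
2197 = 3·680 + 157, so a_1 = 3
680 = 4·157 + 52, so a_2 = 4
157 = 3·52 + 1, so a_3 = 3
52 = 52·1 + 0, so a_4 = 52

[3; 3, 4, 3, 52]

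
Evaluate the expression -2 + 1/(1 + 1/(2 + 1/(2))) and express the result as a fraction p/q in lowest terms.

-9/7

Build up convergents one term at a time:
a_0 = -2: -2/1
a_1 = 1: -1/1
a_2 = 2: -4/3
a_3 = 2: -9/7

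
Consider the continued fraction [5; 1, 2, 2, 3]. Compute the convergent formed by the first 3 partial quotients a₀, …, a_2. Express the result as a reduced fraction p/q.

Build up convergents one term at a time:
a_0 = 5: 5/1
a_1 = 1: 6/1
a_2 = 2: 17/3

17/3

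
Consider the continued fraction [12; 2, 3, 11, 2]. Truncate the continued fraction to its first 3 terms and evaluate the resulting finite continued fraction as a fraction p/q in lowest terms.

a_0 = 12: 12/1
a_1 = 2: 25/2
a_2 = 3: 87/7

87/7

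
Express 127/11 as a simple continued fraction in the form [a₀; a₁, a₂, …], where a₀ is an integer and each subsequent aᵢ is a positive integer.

[11; 1, 1, 5]

127 ÷ 11 → quotient 11, remainder 6
11 ÷ 6 → quotient 1, remainder 5
6 ÷ 5 → quotient 1, remainder 1
5 ÷ 1 → quotient 5, remainder 0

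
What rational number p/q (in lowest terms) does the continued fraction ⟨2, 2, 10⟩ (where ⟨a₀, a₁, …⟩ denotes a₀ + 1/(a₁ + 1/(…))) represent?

52/21

Collapse the nested fraction from the inside out:
Start with 10.
2 + 1/(10/1) = 2 + 1/10 = 21/10
2 + 1/(21/10) = 2 + 10/21 = 52/21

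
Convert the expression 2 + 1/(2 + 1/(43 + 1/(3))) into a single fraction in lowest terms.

656/263

Compute successive convergents:
a_0 = 2: 2/1
a_1 = 2: 5/2
a_2 = 43: 217/87
a_3 = 3: 656/263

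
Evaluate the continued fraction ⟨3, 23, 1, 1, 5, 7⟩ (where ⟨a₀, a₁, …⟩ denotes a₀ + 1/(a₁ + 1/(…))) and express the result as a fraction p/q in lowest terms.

Starting at the tail and folding back:
Start with 7.
5 + 1/(7/1) = 5 + 1/7 = 36/7
1 + 1/(36/7) = 1 + 7/36 = 43/36
1 + 1/(43/36) = 1 + 36/43 = 79/43
23 + 1/(79/43) = 23 + 43/79 = 1860/79
3 + 1/(1860/79) = 3 + 79/1860 = 5659/1860

5659/1860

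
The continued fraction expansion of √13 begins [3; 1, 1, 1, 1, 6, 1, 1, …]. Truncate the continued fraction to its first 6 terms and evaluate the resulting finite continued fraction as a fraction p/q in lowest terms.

Starting at the tail and folding back:
Start with 6.
1 + 1/(6/1) = 1 + 1/6 = 7/6
1 + 1/(7/6) = 1 + 6/7 = 13/7
1 + 1/(13/7) = 1 + 7/13 = 20/13
1 + 1/(20/13) = 1 + 13/20 = 33/20
3 + 1/(33/20) = 3 + 20/33 = 119/33

119/33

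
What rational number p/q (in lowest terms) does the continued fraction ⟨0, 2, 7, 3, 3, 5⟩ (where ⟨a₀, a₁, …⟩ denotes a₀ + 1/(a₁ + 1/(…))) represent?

Start with 5.
3 + 1/(5/1) = 3 + 1/5 = 16/5
3 + 1/(16/5) = 3 + 5/16 = 53/16
7 + 1/(53/16) = 7 + 16/53 = 387/53
2 + 1/(387/53) = 2 + 53/387 = 827/387
0 + 1/(827/387) = 0 + 387/827 = 387/827

387/827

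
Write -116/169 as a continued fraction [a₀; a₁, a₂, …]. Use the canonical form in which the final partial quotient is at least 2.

[-1; 3, 5, 3, 3]

-116 = -1·169 + 53, so a_0 = -1
169 = 3·53 + 10, so a_1 = 3
53 = 5·10 + 3, so a_2 = 5
10 = 3·3 + 1, so a_3 = 3
3 = 3·1 + 0, so a_4 = 3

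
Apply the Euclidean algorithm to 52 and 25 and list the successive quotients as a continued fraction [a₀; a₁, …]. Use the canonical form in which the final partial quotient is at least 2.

52 = 2·25 + 2, so a_0 = 2
25 = 12·2 + 1, so a_1 = 12
2 = 2·1 + 0, so a_2 = 2

[2; 12, 2]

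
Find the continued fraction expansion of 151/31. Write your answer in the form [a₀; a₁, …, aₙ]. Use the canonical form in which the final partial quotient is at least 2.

⌊151/31⌋ = 4, remainder 27
⌊31/27⌋ = 1, remainder 4
⌊27/4⌋ = 6, remainder 3
⌊4/3⌋ = 1, remainder 1
⌊3/1⌋ = 3, remainder 0

[4; 1, 6, 1, 3]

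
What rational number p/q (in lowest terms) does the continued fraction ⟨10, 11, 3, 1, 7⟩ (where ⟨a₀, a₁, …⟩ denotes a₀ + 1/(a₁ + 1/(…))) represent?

3521/349

a_0 = 10: 10/1
a_1 = 11: 111/11
a_2 = 3: 343/34
a_3 = 1: 454/45
a_4 = 7: 3521/349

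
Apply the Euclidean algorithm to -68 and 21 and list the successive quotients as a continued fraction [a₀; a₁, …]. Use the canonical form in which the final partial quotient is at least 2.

[-4; 1, 3, 5]

-68 = -4·21 + 16, so a_0 = -4
21 = 1·16 + 5, so a_1 = 1
16 = 3·5 + 1, so a_2 = 3
5 = 5·1 + 0, so a_3 = 5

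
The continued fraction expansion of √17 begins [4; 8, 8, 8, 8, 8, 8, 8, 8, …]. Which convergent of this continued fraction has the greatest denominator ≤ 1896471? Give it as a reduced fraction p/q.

1166876/283009

a_0 = 4: 4/1  (≤ bound)
a_1 = 8: 33/8  (≤ bound)
a_2 = 8: 268/65  (≤ bound)
a_3 = 8: 2177/528  (≤ bound)
a_4 = 8: 17684/4289  (≤ bound)
a_5 = 8: 143649/34840  (≤ bound)
a_6 = 8: 1166876/283009  (≤ bound)
a_7 = 8: 9478657/2298912  (> 1896471, stop)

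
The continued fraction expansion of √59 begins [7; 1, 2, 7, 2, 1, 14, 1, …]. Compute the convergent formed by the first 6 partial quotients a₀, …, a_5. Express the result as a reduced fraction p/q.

530/69

Work from the innermost term outward:
Start with 1.
2 + 1/(1/1) = 2 + 1/1 = 3/1
7 + 1/(3/1) = 7 + 1/3 = 22/3
2 + 1/(22/3) = 2 + 3/22 = 47/22
1 + 1/(47/22) = 1 + 22/47 = 69/47
7 + 1/(69/47) = 7 + 47/69 = 530/69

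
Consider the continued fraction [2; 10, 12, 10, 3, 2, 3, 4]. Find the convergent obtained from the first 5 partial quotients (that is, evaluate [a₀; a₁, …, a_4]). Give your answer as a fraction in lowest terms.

Compute successive convergents:
a_0 = 2: 2/1
a_1 = 10: 21/10
a_2 = 12: 254/121
a_3 = 10: 2561/1220
a_4 = 3: 7937/3781

7937/3781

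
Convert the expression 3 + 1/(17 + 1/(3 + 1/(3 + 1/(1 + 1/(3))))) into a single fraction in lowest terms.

a_0 = 3: 3/1
a_1 = 17: 52/17
a_2 = 3: 159/52
a_3 = 3: 529/173
a_4 = 1: 688/225
a_5 = 3: 2593/848

2593/848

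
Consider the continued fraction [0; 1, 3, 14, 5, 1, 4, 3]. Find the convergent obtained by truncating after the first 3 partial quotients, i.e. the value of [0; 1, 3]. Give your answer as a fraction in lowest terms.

3/4

Build up convergents one term at a time:
a_0 = 0: 0/1
a_1 = 1: 1/1
a_2 = 3: 3/4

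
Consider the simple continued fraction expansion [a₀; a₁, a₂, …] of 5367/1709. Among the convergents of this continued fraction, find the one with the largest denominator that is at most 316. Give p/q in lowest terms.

738/235

a_0 = 3: 3/1  (≤ bound)
a_1 = 7: 22/7  (≤ bound)
a_2 = 8: 179/57  (≤ bound)
a_3 = 3: 559/178  (≤ bound)
a_4 = 1: 738/235  (≤ bound)
a_5 = 1: 1297/413  (> 316, stop)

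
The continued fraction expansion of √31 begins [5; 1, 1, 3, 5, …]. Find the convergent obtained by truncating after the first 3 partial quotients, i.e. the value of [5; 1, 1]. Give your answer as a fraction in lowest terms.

11/2

Starting at the tail and folding back:
Start with 1.
1 + 1/(1/1) = 1 + 1/1 = 2/1
5 + 1/(2/1) = 5 + 1/2 = 11/2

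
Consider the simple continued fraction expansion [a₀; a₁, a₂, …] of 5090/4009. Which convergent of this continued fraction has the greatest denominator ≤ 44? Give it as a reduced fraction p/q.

a_0 = 1: 1/1  (≤ bound)
a_1 = 3: 4/3  (≤ bound)
a_2 = 1: 5/4  (≤ bound)
a_3 = 2: 14/11  (≤ bound)
a_4 = 2: 33/26  (≤ bound)
a_5 = 3: 113/89  (> 44, stop)

33/26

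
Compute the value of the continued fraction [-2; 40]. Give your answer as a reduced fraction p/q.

a_0 = -2: -2/1
a_1 = 40: -79/40

-79/40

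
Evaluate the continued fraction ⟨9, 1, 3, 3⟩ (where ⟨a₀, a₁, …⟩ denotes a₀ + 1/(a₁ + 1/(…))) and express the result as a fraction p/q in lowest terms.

Start with 3.
3 + 1/(3/1) = 3 + 1/3 = 10/3
1 + 1/(10/3) = 1 + 3/10 = 13/10
9 + 1/(13/10) = 9 + 10/13 = 127/13

127/13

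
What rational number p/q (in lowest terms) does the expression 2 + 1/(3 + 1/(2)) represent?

16/7

Start with 2.
3 + 1/(2/1) = 3 + 1/2 = 7/2
2 + 1/(7/2) = 2 + 2/7 = 16/7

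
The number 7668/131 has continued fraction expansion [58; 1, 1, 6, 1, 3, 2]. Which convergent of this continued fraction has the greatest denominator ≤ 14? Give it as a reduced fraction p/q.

List convergents until the denominator exceeds the bound:
a_0 = 58: 58/1  (≤ bound)
a_1 = 1: 59/1  (≤ bound)
a_2 = 1: 117/2  (≤ bound)
a_3 = 6: 761/13  (≤ bound)
a_4 = 1: 878/15  (> 14, stop)

761/13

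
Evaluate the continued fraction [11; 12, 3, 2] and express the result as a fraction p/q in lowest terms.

953/86

Build up convergents one term at a time:
a_0 = 11: 11/1
a_1 = 12: 133/12
a_2 = 3: 410/37
a_3 = 2: 953/86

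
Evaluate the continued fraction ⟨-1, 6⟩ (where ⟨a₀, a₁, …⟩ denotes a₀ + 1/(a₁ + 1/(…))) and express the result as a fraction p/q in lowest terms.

-5/6

Start with 6.
-1 + 1/(6/1) = -1 + 1/6 = -5/6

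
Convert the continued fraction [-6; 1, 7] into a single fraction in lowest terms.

-41/8

Start with 7.
1 + 1/(7/1) = 1 + 1/7 = 8/7
-6 + 1/(8/7) = -6 + 7/8 = -41/8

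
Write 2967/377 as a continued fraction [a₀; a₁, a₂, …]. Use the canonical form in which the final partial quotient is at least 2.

[7; 1, 6, 1, 2, 3, 1, 3]

Apply division with remainder until the remainder is 0:
2967 ÷ 377 → quotient 7, remainder 328
377 ÷ 328 → quotient 1, remainder 49
328 ÷ 49 → quotient 6, remainder 34
49 ÷ 34 → quotient 1, remainder 15
34 ÷ 15 → quotient 2, remainder 4
15 ÷ 4 → quotient 3, remainder 3
4 ÷ 3 → quotient 1, remainder 1
3 ÷ 1 → quotient 3, remainder 0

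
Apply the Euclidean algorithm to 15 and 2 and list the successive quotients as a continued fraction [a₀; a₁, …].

15 = 7·2 + 1, so a_0 = 7
2 = 2·1 + 0, so a_1 = 2

[7; 2]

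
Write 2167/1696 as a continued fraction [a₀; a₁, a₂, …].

Run the Euclidean algorithm, recording each quotient:
2167 ÷ 1696 → quotient 1, remainder 471
1696 ÷ 471 → quotient 3, remainder 283
471 ÷ 283 → quotient 1, remainder 188
283 ÷ 188 → quotient 1, remainder 95
188 ÷ 95 → quotient 1, remainder 93
95 ÷ 93 → quotient 1, remainder 2
93 ÷ 2 → quotient 46, remainder 1
2 ÷ 1 → quotient 2, remainder 0

[1; 3, 1, 1, 1, 1, 46, 2]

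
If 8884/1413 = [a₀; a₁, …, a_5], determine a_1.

Apply division with remainder until the remainder is 0:
8884 = 6·1413 + 406, so a_0 = 6
1413 = 3·406 + 195, so a_1 = 3

3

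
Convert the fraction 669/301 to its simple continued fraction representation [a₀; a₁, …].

Apply division with remainder until the remainder is 0:
⌊669/301⌋ = 2, remainder 67
⌊301/67⌋ = 4, remainder 33
⌊67/33⌋ = 2, remainder 1
⌊33/1⌋ = 33, remainder 0

[2; 4, 2, 33]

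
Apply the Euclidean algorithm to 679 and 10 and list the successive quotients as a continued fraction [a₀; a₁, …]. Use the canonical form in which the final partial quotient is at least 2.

[67; 1, 9]

⌊679/10⌋ = 67, remainder 9
⌊10/9⌋ = 1, remainder 1
⌊9/1⌋ = 9, remainder 0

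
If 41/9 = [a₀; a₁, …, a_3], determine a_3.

4

⌊41/9⌋ = 4, remainder 5
⌊9/5⌋ = 1, remainder 4
⌊5/4⌋ = 1, remainder 1
⌊4/1⌋ = 4, remainder 0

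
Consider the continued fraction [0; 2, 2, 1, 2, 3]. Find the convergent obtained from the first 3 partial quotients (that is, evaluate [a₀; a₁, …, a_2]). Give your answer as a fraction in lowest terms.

2/5

Start with 2.
2 + 1/(2/1) = 2 + 1/2 = 5/2
0 + 1/(5/2) = 0 + 2/5 = 2/5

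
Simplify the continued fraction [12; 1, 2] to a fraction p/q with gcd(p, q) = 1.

Starting at the tail and folding back:
Start with 2.
1 + 1/(2/1) = 1 + 1/2 = 3/2
12 + 1/(3/2) = 12 + 2/3 = 38/3

38/3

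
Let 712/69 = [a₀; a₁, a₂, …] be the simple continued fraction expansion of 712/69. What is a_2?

712 ÷ 69 → quotient 10, remainder 22
69 ÷ 22 → quotient 3, remainder 3
22 ÷ 3 → quotient 7, remainder 1

7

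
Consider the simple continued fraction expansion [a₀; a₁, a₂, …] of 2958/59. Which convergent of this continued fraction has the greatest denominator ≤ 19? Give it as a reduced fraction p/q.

752/15

a_0 = 50: 50/1  (≤ bound)
a_1 = 7: 351/7  (≤ bound)
a_2 = 2: 752/15  (≤ bound)
a_3 = 1: 1103/22  (> 19, stop)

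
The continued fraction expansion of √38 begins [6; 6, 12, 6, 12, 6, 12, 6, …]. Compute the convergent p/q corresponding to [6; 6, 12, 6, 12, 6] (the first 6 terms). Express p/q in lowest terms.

202501/32850

a_0 = 6: 6/1
a_1 = 6: 37/6
a_2 = 12: 450/73
a_3 = 6: 2737/444
a_4 = 12: 33294/5401
a_5 = 6: 202501/32850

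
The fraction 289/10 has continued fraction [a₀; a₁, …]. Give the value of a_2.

289 = 28·10 + 9, so a_0 = 28
10 = 1·9 + 1, so a_1 = 1
9 = 9·1 + 0, so a_2 = 9

9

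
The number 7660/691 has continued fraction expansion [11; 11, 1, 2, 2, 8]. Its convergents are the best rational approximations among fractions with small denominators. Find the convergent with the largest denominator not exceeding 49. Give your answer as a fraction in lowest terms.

a_0 = 11: 11/1  (≤ bound)
a_1 = 11: 122/11  (≤ bound)
a_2 = 1: 133/12  (≤ bound)
a_3 = 2: 388/35  (≤ bound)
a_4 = 2: 909/82  (> 49, stop)

388/35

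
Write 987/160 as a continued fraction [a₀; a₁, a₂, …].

[6; 5, 1, 12, 2]

987 = 6·160 + 27, so a_0 = 6
160 = 5·27 + 25, so a_1 = 5
27 = 1·25 + 2, so a_2 = 1
25 = 12·2 + 1, so a_3 = 12
2 = 2·1 + 0, so a_4 = 2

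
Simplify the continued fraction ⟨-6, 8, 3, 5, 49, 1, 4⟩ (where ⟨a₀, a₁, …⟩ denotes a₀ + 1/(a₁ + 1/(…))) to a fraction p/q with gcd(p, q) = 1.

Work from the innermost term outward:
Start with 4.
1 + 1/(4/1) = 1 + 1/4 = 5/4
49 + 1/(5/4) = 49 + 4/5 = 249/5
5 + 1/(249/5) = 5 + 5/249 = 1250/249
3 + 1/(1250/249) = 3 + 249/1250 = 3999/1250
8 + 1/(3999/1250) = 8 + 1250/3999 = 33242/3999
-6 + 1/(33242/3999) = -6 + 3999/33242 = -195453/33242

-195453/33242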